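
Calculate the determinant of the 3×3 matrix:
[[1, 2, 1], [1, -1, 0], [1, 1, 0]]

Expansion along first row:
det = 1·det([[-1,0],[1,0]]) - 2·det([[1,0],[1,0]]) + 1·det([[1,-1],[1,1]])
    = 1·(-1·0 - 0·1) - 2·(1·0 - 0·1) + 1·(1·1 - -1·1)
    = 1·0 - 2·0 + 1·2
    = 0 + 0 + 2 = 2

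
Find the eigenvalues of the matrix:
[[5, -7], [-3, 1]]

Characteristic equation: det(A - λI) = 0
λ² - (trace)λ + (det) = 0
trace = 5 + 1 = 6, det = (5)(1) - (-7)(-3) = -16
λ² - (6)λ + (-16) = 0
λ = (6 ± √((6)² - 4·(-16))) / 2 = (6 ± √100) / 2
Solving: λ = -2, 8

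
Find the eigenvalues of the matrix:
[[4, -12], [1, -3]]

Characteristic equation: det(A - λI) = 0
λ² - (trace)λ + (det) = 0
trace = 4 + -3 = 1, det = (4)(-3) - (-12)(1) = 0
λ² - (1)λ + (0) = 0
λ = (1 ± √((1)² - 4·(0))) / 2 = (1 ± √1) / 2
Solving: λ = 0, 1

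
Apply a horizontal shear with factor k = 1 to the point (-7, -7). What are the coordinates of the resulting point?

Shear matrix for horizontal shear with factor k = 1:
[[1, 1], [0, 1]]
Result: (-7, -7) → (-14, -7)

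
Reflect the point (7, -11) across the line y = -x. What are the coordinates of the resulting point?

Reflection across line y = -x: (7, -11) → (11, -7)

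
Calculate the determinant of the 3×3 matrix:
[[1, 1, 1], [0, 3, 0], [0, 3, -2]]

Expansion along first row:
det = 1·det([[3,0],[3,-2]]) - 1·det([[0,0],[0,-2]]) + 1·det([[0,3],[0,3]])
    = 1·(3·-2 - 0·3) - 1·(0·-2 - 0·0) + 1·(0·3 - 3·0)
    = 1·-6 - 1·0 + 1·0
    = -6 + 0 + 0 = -6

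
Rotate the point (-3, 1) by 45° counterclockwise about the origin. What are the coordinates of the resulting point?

Rotation matrix for 45°: [[cos 45°, -sin 45°], [sin 45°, cos 45°]] ≈ [[0.707107, -0.707107], [0.707107, 0.707107]]
[[0.707107, -0.707107], [0.707107, 0.707107]] × [-3, 1]ᵀ ≈ [-2.8284, -1.4142]ᵀ
Result: (-2.8284, -1.4142)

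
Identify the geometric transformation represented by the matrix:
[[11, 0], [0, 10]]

This matrix represents: non-uniform scaling by sx = 11, sy = 10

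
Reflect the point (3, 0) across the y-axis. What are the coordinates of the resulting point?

Reflection across y-axis: (3, 0) → (-3, 0)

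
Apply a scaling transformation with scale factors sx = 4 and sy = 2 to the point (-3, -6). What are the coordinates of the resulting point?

Scaling matrix:
[[4, 0], [0, 2]]
Result: (-3 × 4, -6 × 2) = (-12, -12)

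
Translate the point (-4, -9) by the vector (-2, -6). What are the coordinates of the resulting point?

Translation by (-2, -6) (homogeneous matrix [[1, 0, -2], [0, 1, -6], [0, 0, 1]]):
x' = -4 + -2 = -6
y' = -9 + -6 = -15
Result: (-6, -15)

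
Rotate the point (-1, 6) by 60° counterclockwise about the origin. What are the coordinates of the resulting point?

Rotation matrix for 60°: [[cos 60°, -sin 60°], [sin 60°, cos 60°]] ≈ [[0.500000, -0.866025], [0.866025, 0.500000]]
[[0.500000, -0.866025], [0.866025, 0.500000]] × [-1, 6]ᵀ ≈ [-5.6962, 2.1340]ᵀ
Result: (-5.6962, 2.1340)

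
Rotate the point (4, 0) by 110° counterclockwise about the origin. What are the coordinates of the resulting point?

Rotation matrix for 110°: [[cos 110°, -sin 110°], [sin 110°, cos 110°]] ≈ [[-0.342020, -0.939693], [0.939693, -0.342020]]
[[-0.342020, -0.939693], [0.939693, -0.342020]] × [4, 0]ᵀ ≈ [-1.3681, 3.7588]ᵀ
Result: (-1.3681, 3.7588)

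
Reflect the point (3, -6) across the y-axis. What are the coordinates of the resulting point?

Reflection across y-axis: (3, -6) → (-3, -6)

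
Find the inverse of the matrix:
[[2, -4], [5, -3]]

For [[a,b],[c,d]], inverse = (1/det)·[[d,-b],[-c,a]]
det = (2)(-3) - (-4)(5) = -6 - -20 = 14
Inverse = (1/14)·[[-3, 4], [-5, 2]]
= [[-3/14, 2/7], [-5/14, 1/7]]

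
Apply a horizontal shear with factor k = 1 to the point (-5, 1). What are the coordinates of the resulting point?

Shear matrix for horizontal shear with factor k = 1:
[[1, 1], [0, 1]]
Result: (-5, 1) → (-4, 1)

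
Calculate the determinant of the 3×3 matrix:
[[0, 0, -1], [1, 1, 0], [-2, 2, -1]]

Expansion along first row:
det = 0·det([[1,0],[2,-1]]) - 0·det([[1,0],[-2,-1]]) + -1·det([[1,1],[-2,2]])
    = 0·(1·-1 - 0·2) - 0·(1·-1 - 0·-2) + -1·(1·2 - 1·-2)
    = 0·-1 - 0·-1 + -1·4
    = 0 + 0 + -4 = -4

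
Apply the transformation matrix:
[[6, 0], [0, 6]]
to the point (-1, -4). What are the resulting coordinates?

Matrix multiplication:
[[6, 0], [0, 6]] × [-1, -4]ᵀ
= [(6)(-1) + (0)(-4), (0)(-1) + (6)(-4)]ᵀ
= [-6, -24]ᵀ
Result: (-6, -24)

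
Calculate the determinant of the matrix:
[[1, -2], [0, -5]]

For a 2×2 matrix [[a, b], [c, d]], det = ad - bc
det = (1)(-5) - (-2)(0) = -5 - 0 = -5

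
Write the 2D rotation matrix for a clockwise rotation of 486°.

Rotation matrix formula: [[cos θ, -sin θ], [sin θ, cos θ]]
A clockwise rotation by 486° is equivalent to a counterclockwise rotation by -486°.
For θ = -486°:
cos(-486°) = -0.5878
sin(-486°) = -0.8090
Result: [[-0.5878, 0.8090], [-0.8090, -0.5878]]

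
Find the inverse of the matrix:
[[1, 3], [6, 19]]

For [[a,b],[c,d]], inverse = (1/det)·[[d,-b],[-c,a]]
det = (1)(19) - (3)(6) = 19 - 18 = 1
Inverse = [[19, -3], [-6, 1]]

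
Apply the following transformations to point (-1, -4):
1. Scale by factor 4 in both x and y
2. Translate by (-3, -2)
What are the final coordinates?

Step 1: Scale (-1, -4) by 4 → (-4, -16)
Step 2: Translate by (-3, -2) → (-7, -18)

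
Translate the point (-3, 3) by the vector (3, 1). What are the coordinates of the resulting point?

Translation by (3, 1) (homogeneous matrix [[1, 0, 3], [0, 1, 1], [0, 0, 1]]):
x' = -3 + 3 = 0
y' = 3 + 1 = 4
Result: (0, 4)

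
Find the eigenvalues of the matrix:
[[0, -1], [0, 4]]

Characteristic equation: det(A - λI) = 0
λ² - (trace)λ + (det) = 0
trace = 0 + 4 = 4, det = (0)(4) - (-1)(0) = 0
λ² - (4)λ + (0) = 0
λ = (4 ± √((4)² - 4·(0))) / 2 = (4 ± √16) / 2
Solving: λ = 0, 4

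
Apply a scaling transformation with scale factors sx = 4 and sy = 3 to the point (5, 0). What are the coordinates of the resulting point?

Scaling matrix:
[[4, 0], [0, 3]]
Result: (5 × 4, 0 × 3) = (20, 0)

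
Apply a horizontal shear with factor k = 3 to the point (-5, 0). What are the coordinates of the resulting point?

Shear matrix for horizontal shear with factor k = 3:
[[1, 3], [0, 1]]
Result: (-5, 0) → (-5, 0)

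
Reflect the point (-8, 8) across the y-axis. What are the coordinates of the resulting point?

Reflection across y-axis: (-8, 8) → (8, 8)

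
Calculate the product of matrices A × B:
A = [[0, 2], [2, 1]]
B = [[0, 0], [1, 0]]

Matrix multiplication:
C[0][0] = 0×0 + 2×1 = 2
C[0][1] = 0×0 + 2×0 = 0
C[1][0] = 2×0 + 1×1 = 1
C[1][1] = 2×0 + 1×0 = 0
Result: [[2, 0], [1, 0]]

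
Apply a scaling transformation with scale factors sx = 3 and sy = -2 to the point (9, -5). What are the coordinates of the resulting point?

Scaling matrix:
[[3, 0], [0, -2]]
Result: (9 × 3, -5 × -2) = (27, 10)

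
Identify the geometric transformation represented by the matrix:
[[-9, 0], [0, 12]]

This matrix represents: non-uniform scaling by sx = -9, sy = 12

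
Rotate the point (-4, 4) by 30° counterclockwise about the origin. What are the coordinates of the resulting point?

Rotation matrix for 30°: [[cos 30°, -sin 30°], [sin 30°, cos 30°]] ≈ [[0.866025, -0.500000], [0.500000, 0.866025]]
[[0.866025, -0.500000], [0.500000, 0.866025]] × [-4, 4]ᵀ ≈ [-5.4641, 1.4641]ᵀ
Result: (-5.4641, 1.4641)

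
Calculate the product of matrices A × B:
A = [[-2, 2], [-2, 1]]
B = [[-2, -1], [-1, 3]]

Matrix multiplication:
C[0][0] = -2×-2 + 2×-1 = 2
C[0][1] = -2×-1 + 2×3 = 8
C[1][0] = -2×-2 + 1×-1 = 3
C[1][1] = -2×-1 + 1×3 = 5
Result: [[2, 8], [3, 5]]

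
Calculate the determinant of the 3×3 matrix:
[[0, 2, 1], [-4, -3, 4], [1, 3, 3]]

Expansion along first row:
det = 0·det([[-3,4],[3,3]]) - 2·det([[-4,4],[1,3]]) + 1·det([[-4,-3],[1,3]])
    = 0·(-3·3 - 4·3) - 2·(-4·3 - 4·1) + 1·(-4·3 - -3·1)
    = 0·-21 - 2·-16 + 1·-9
    = 0 + 32 + -9 = 23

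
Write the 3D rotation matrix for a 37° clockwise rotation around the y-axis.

Rotation matrix for clockwise 37° around y-axis:
A clockwise rotation by 37° is a counterclockwise rotation by -37°.
cos(-37°) = 0.7986, sin(-37°) = -0.6018
Result: [[0.7986, 0, -0.6018], [0, 1, 0], [0.6018, 0, 0.7986]]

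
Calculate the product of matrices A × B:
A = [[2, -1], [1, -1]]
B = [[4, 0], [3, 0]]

Matrix multiplication:
C[0][0] = 2×4 + -1×3 = 5
C[0][1] = 2×0 + -1×0 = 0
C[1][0] = 1×4 + -1×3 = 1
C[1][1] = 1×0 + -1×0 = 0
Result: [[5, 0], [1, 0]]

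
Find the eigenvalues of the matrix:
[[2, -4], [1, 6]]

Characteristic equation: det(A - λI) = 0
λ² - (trace)λ + (det) = 0
trace = 2 + 6 = 8, det = (2)(6) - (-4)(1) = 16
λ² - (8)λ + (16) = 0
λ = (8 ± √((8)² - 4·(16))) / 2 = (8 ± √0) / 2
Solving: λ = 4, 4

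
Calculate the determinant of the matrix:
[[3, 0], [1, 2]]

For a 2×2 matrix [[a, b], [c, d]], det = ad - bc
det = (3)(2) - (0)(1) = 6 - 0 = 6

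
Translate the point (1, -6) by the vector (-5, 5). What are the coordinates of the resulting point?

Translation by (-5, 5) (homogeneous matrix [[1, 0, -5], [0, 1, 5], [0, 0, 1]]):
x' = 1 + -5 = -4
y' = -6 + 5 = -1
Result: (-4, -1)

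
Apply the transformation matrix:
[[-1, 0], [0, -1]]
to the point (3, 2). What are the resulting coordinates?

Matrix multiplication:
[[-1, 0], [0, -1]] × [3, 2]ᵀ
= [(-1)(3) + (0)(2), (0)(3) + (-1)(2)]ᵀ
= [-3, -2]ᵀ
Result: (-3, -2)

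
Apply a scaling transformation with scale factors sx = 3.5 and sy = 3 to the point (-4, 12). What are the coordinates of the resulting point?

Scaling matrix:
[[3.50, 0], [0, 3]]
Result: (-4 × 3.5, 12 × 3) = (-14, 36)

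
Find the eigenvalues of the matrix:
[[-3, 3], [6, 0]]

Characteristic equation: det(A - λI) = 0
λ² - (trace)λ + (det) = 0
trace = -3 + 0 = -3, det = (-3)(0) - (3)(6) = -18
λ² - (-3)λ + (-18) = 0
λ = (-3 ± √((-3)² - 4·(-18))) / 2 = (-3 ± √81) / 2
Solving: λ = -6, 3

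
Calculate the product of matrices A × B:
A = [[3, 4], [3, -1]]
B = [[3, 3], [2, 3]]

Matrix multiplication:
C[0][0] = 3×3 + 4×2 = 17
C[0][1] = 3×3 + 4×3 = 21
C[1][0] = 3×3 + -1×2 = 7
C[1][1] = 3×3 + -1×3 = 6
Result: [[17, 21], [7, 6]]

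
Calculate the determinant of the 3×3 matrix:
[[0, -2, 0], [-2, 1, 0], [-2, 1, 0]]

Expansion along first row:
det = 0·det([[1,0],[1,0]]) - -2·det([[-2,0],[-2,0]]) + 0·det([[-2,1],[-2,1]])
    = 0·(1·0 - 0·1) - -2·(-2·0 - 0·-2) + 0·(-2·1 - 1·-2)
    = 0·0 - -2·0 + 0·0
    = 0 + 0 + 0 = 0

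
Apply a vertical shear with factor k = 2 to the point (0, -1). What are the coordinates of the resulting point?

Shear matrix for vertical shear with factor k = 2:
[[1, 0], [2, 1]]
Result: (0, -1) → (0, -1)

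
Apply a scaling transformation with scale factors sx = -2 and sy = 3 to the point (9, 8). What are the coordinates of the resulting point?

Scaling matrix:
[[-2, 0], [0, 3]]
Result: (9 × -2, 8 × 3) = (-18, 24)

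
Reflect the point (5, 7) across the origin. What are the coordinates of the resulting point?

Reflection across origin: (5, 7) → (-5, -7)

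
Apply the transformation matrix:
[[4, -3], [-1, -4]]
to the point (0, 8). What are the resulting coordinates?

Matrix multiplication:
[[4, -3], [-1, -4]] × [0, 8]ᵀ
= [(4)(0) + (-3)(8), (-1)(0) + (-4)(8)]ᵀ
= [-24, -32]ᵀ
Result: (-24, -32)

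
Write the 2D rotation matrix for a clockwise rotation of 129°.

Rotation matrix formula: [[cos θ, -sin θ], [sin θ, cos θ]]
A clockwise rotation by 129° is equivalent to a counterclockwise rotation by -129°.
For θ = -129°:
cos(-129°) = -0.6293
sin(-129°) = -0.7771
Result: [[-0.6293, 0.7771], [-0.7771, -0.6293]]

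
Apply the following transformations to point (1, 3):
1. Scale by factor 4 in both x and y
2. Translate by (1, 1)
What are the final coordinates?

Step 1: Scale (1, 3) by 4 → (4, 12)
Step 2: Translate by (1, 1) → (5, 13)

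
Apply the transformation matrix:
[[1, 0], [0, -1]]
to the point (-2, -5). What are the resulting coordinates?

Matrix multiplication:
[[1, 0], [0, -1]] × [-2, -5]ᵀ
= [(1)(-2) + (0)(-5), (0)(-2) + (-1)(-5)]ᵀ
= [-2, 5]ᵀ
Result: (-2, 5)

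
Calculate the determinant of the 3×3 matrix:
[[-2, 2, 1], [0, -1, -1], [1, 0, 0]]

Expansion along first row:
det = -2·det([[-1,-1],[0,0]]) - 2·det([[0,-1],[1,0]]) + 1·det([[0,-1],[1,0]])
    = -2·(-1·0 - -1·0) - 2·(0·0 - -1·1) + 1·(0·0 - -1·1)
    = -2·0 - 2·1 + 1·1
    = 0 + -2 + 1 = -1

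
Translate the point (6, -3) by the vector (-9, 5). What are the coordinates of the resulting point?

Translation by (-9, 5) (homogeneous matrix [[1, 0, -9], [0, 1, 5], [0, 0, 1]]):
x' = 6 + -9 = -3
y' = -3 + 5 = 2
Result: (-3, 2)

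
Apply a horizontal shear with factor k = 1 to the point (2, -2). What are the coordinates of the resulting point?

Shear matrix for horizontal shear with factor k = 1:
[[1, 1], [0, 1]]
Result: (2, -2) → (0, -2)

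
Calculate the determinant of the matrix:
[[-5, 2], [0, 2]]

For a 2×2 matrix [[a, b], [c, d]], det = ad - bc
det = (-5)(2) - (2)(0) = -10 - 0 = -10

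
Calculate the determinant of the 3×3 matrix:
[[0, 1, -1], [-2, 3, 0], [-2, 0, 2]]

Expansion along first row:
det = 0·det([[3,0],[0,2]]) - 1·det([[-2,0],[-2,2]]) + -1·det([[-2,3],[-2,0]])
    = 0·(3·2 - 0·0) - 1·(-2·2 - 0·-2) + -1·(-2·0 - 3·-2)
    = 0·6 - 1·-4 + -1·6
    = 0 + 4 + -6 = -2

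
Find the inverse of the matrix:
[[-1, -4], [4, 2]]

For [[a,b],[c,d]], inverse = (1/det)·[[d,-b],[-c,a]]
det = (-1)(2) - (-4)(4) = -2 - -16 = 14
Inverse = (1/14)·[[2, 4], [-4, -1]]
= [[1/7, 2/7], [-2/7, -1/14]]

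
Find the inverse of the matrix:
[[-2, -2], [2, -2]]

For [[a,b],[c,d]], inverse = (1/det)·[[d,-b],[-c,a]]
det = (-2)(-2) - (-2)(2) = 4 - -4 = 8
Inverse = (1/8)·[[-2, 2], [-2, -2]]
= [[-1/4, 1/4], [-1/4, -1/4]]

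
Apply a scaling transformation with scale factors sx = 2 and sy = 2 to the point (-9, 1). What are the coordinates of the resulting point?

Scaling matrix:
[[2, 0], [0, 2]]
Result: (-9 × 2, 1 × 2) = (-18, 2)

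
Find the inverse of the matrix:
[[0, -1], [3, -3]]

For [[a,b],[c,d]], inverse = (1/det)·[[d,-b],[-c,a]]
det = (0)(-3) - (-1)(3) = 0 - -3 = 3
Inverse = (1/3)·[[-3, 1], [-3, 0]]
= [[-1, 1/3], [-1, 0]]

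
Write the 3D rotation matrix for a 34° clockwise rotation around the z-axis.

Rotation matrix for clockwise 34° around z-axis:
A clockwise rotation by 34° is a counterclockwise rotation by -34°.
cos(-34°) = 0.8290, sin(-34°) = -0.5592
Result: [[0.8290, 0.5592, 0], [-0.5592, 0.8290, 0], [0, 0, 1]]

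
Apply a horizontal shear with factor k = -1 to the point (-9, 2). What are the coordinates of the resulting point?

Shear matrix for horizontal shear with factor k = -1:
[[1, -1], [0, 1]]
Result: (-9, 2) → (-11, 2)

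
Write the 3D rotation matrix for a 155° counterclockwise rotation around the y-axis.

Rotation matrix for counterclockwise 155° around y-axis:
cos(155°) = -0.9063, sin(155°) = 0.4226
Result: [[-0.9063, 0, 0.4226], [0, 1, 0], [-0.4226, 0, -0.9063]]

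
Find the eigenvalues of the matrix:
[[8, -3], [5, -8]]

Characteristic equation: det(A - λI) = 0
λ² - (trace)λ + (det) = 0
trace = 8 + -8 = 0, det = (8)(-8) - (-3)(5) = -49
λ² - (0)λ + (-49) = 0
λ = (0 ± √((0)² - 4·(-49))) / 2 = (0 ± √196) / 2
Solving: λ = -7, 7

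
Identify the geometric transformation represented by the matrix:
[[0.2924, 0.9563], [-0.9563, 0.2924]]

This matrix represents: rotation by 287° counterclockwise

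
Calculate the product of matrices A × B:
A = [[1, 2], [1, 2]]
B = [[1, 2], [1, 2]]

Matrix multiplication:
C[0][0] = 1×1 + 2×1 = 3
C[0][1] = 1×2 + 2×2 = 6
C[1][0] = 1×1 + 2×1 = 3
C[1][1] = 1×2 + 2×2 = 6
Result: [[3, 6], [3, 6]]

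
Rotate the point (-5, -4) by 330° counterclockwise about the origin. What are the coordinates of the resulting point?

Rotation matrix for 330°: [[cos 330°, -sin 330°], [sin 330°, cos 330°]] ≈ [[0.866025, 0.500000], [-0.500000, 0.866025]]
[[0.866025, 0.500000], [-0.500000, 0.866025]] × [-5, -4]ᵀ ≈ [-6.3301, -0.9641]ᵀ
Result: (-6.3301, -0.9641)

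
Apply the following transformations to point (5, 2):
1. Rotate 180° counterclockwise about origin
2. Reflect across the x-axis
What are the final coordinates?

Step 1: Rotate 180° → (-5, -2)
Step 2: Reflect across x-axis → (-5, 2)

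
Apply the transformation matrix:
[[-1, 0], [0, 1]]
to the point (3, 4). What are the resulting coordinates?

Matrix multiplication:
[[-1, 0], [0, 1]] × [3, 4]ᵀ
= [(-1)(3) + (0)(4), (0)(3) + (1)(4)]ᵀ
= [-3, 4]ᵀ
Result: (-3, 4)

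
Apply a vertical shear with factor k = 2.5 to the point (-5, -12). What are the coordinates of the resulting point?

Shear matrix for vertical shear with factor k = 2.5:
[[1, 0], [2.50, 1]]
Result: (-5, -12) → (-5, -24.5)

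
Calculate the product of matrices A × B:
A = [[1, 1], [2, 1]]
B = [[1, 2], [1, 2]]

Matrix multiplication:
C[0][0] = 1×1 + 1×1 = 2
C[0][1] = 1×2 + 1×2 = 4
C[1][0] = 2×1 + 1×1 = 3
C[1][1] = 2×2 + 1×2 = 6
Result: [[2, 4], [3, 6]]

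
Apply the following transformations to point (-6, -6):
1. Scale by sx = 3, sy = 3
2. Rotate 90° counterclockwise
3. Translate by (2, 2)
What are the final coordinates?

Step 1: Scale → (-18, -18)
Step 2: Rotate 90° → (18, -18)
Step 3: Translate → (20, -16)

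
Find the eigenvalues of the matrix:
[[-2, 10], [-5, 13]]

Characteristic equation: det(A - λI) = 0
λ² - (trace)λ + (det) = 0
trace = -2 + 13 = 11, det = (-2)(13) - (10)(-5) = 24
λ² - (11)λ + (24) = 0
λ = (11 ± √((11)² - 4·(24))) / 2 = (11 ± √25) / 2
Solving: λ = 3, 8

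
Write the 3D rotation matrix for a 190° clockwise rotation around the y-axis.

Rotation matrix for clockwise 190° around y-axis:
A clockwise rotation by 190° is a counterclockwise rotation by -190°.
cos(-190°) = -0.9848, sin(-190°) = 0.1736
Result: [[-0.9848, 0, 0.1736], [0, 1, 0], [-0.1736, 0, -0.9848]]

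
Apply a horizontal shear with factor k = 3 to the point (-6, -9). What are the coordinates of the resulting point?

Shear matrix for horizontal shear with factor k = 3:
[[1, 3], [0, 1]]
Result: (-6, -9) → (-33, -9)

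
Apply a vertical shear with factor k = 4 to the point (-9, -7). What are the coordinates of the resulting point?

Shear matrix for vertical shear with factor k = 4:
[[1, 0], [4, 1]]
Result: (-9, -7) → (-9, -43)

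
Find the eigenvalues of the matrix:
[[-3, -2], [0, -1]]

Characteristic equation: det(A - λI) = 0
λ² - (trace)λ + (det) = 0
trace = -3 + -1 = -4, det = (-3)(-1) - (-2)(0) = 3
λ² - (-4)λ + (3) = 0
λ = (-4 ± √((-4)² - 4·(3))) / 2 = (-4 ± √4) / 2
Solving: λ = -3, -1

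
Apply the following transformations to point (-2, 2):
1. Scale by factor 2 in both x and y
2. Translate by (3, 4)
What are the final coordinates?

Step 1: Scale (-2, 2) by 2 → (-4, 4)
Step 2: Translate by (3, 4) → (-1, 8)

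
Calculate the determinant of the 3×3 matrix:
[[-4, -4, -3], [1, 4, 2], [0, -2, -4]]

Expansion along first row:
det = -4·det([[4,2],[-2,-4]]) - -4·det([[1,2],[0,-4]]) + -3·det([[1,4],[0,-2]])
    = -4·(4·-4 - 2·-2) - -4·(1·-4 - 2·0) + -3·(1·-2 - 4·0)
    = -4·-12 - -4·-4 + -3·-2
    = 48 + -16 + 6 = 38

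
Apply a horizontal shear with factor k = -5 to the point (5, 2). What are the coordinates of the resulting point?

Shear matrix for horizontal shear with factor k = -5:
[[1, -5], [0, 1]]
Result: (5, 2) → (-5, 2)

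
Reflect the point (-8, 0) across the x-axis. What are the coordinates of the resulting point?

Reflection across x-axis: (-8, 0) → (-8, 0)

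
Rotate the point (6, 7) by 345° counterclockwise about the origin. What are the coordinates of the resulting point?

Rotation matrix for 345°: [[cos 345°, -sin 345°], [sin 345°, cos 345°]] ≈ [[0.965926, 0.258819], [-0.258819, 0.965926]]
[[0.965926, 0.258819], [-0.258819, 0.965926]] × [6, 7]ᵀ ≈ [7.6073, 5.2086]ᵀ
Result: (7.6073, 5.2086)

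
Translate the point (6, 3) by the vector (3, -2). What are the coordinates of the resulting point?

Translation by (3, -2) (homogeneous matrix [[1, 0, 3], [0, 1, -2], [0, 0, 1]]):
x' = 6 + 3 = 9
y' = 3 + -2 = 1
Result: (9, 1)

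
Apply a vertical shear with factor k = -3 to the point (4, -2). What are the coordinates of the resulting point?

Shear matrix for vertical shear with factor k = -3:
[[1, 0], [-3, 1]]
Result: (4, -2) → (4, -14)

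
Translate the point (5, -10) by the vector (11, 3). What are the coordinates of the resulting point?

Translation by (11, 3) (homogeneous matrix [[1, 0, 11], [0, 1, 3], [0, 0, 1]]):
x' = 5 + 11 = 16
y' = -10 + 3 = -7
Result: (16, -7)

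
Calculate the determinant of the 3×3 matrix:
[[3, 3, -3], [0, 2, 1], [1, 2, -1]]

Expansion along first row:
det = 3·det([[2,1],[2,-1]]) - 3·det([[0,1],[1,-1]]) + -3·det([[0,2],[1,2]])
    = 3·(2·-1 - 1·2) - 3·(0·-1 - 1·1) + -3·(0·2 - 2·1)
    = 3·-4 - 3·-1 + -3·-2
    = -12 + 3 + 6 = -3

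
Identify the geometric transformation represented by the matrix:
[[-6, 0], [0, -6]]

This matrix represents: uniform scaling by factor -6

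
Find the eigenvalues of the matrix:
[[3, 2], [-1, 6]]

Characteristic equation: det(A - λI) = 0
λ² - (trace)λ + (det) = 0
trace = 3 + 6 = 9, det = (3)(6) - (2)(-1) = 20
λ² - (9)λ + (20) = 0
λ = (9 ± √((9)² - 4·(20))) / 2 = (9 ± √1) / 2
Solving: λ = 4, 5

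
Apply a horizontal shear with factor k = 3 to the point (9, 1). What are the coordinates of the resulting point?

Shear matrix for horizontal shear with factor k = 3:
[[1, 3], [0, 1]]
Result: (9, 1) → (12, 1)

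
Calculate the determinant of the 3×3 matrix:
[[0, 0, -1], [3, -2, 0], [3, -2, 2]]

Expansion along first row:
det = 0·det([[-2,0],[-2,2]]) - 0·det([[3,0],[3,2]]) + -1·det([[3,-2],[3,-2]])
    = 0·(-2·2 - 0·-2) - 0·(3·2 - 0·3) + -1·(3·-2 - -2·3)
    = 0·-4 - 0·6 + -1·0
    = 0 + 0 + 0 = 0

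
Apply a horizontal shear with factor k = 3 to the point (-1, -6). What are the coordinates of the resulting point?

Shear matrix for horizontal shear with factor k = 3:
[[1, 3], [0, 1]]
Result: (-1, -6) → (-19, -6)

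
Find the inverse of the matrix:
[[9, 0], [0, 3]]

For [[a,b],[c,d]], inverse = (1/det)·[[d,-b],[-c,a]]
det = (9)(3) - (0)(0) = 27 - 0 = 27
Inverse = (1/27)·[[3, 0], [0, 9]]
= [[1/9, 0], [0, 1/3]]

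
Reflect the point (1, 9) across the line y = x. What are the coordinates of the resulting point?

Reflection across line y = x: (1, 9) → (9, 1)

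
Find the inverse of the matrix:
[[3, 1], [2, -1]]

For [[a,b],[c,d]], inverse = (1/det)·[[d,-b],[-c,a]]
det = (3)(-1) - (1)(2) = -3 - 2 = -5
Inverse = (1/-5)·[[-1, -1], [-2, 3]]
= [[1/5, 1/5], [2/5, -3/5]]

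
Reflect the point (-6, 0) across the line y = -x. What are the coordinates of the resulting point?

Reflection across line y = -x: (-6, 0) → (0, 6)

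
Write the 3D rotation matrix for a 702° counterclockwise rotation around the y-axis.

Rotation matrix for counterclockwise 702° around y-axis:
cos(702°) = 0.9511, sin(702°) = -0.3090
Result: [[0.9511, 0, -0.3090], [0, 1, 0], [0.3090, 0, 0.9511]]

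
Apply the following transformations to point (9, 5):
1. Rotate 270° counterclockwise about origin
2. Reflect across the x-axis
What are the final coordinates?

Step 1: Rotate 270° → (5, -9)
Step 2: Reflect across x-axis → (5, 9)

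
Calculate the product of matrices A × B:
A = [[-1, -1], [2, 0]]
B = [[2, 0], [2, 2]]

Matrix multiplication:
C[0][0] = -1×2 + -1×2 = -4
C[0][1] = -1×0 + -1×2 = -2
C[1][0] = 2×2 + 0×2 = 4
C[1][1] = 2×0 + 0×2 = 0
Result: [[-4, -2], [4, 0]]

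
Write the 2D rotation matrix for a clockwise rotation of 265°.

Rotation matrix formula: [[cos θ, -sin θ], [sin θ, cos θ]]
A clockwise rotation by 265° is equivalent to a counterclockwise rotation by -265°.
For θ = -265°:
cos(-265°) = -0.0872
sin(-265°) = 0.9962
Result: [[-0.0872, -0.9962], [0.9962, -0.0872]]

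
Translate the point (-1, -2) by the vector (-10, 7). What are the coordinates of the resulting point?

Translation by (-10, 7) (homogeneous matrix [[1, 0, -10], [0, 1, 7], [0, 0, 1]]):
x' = -1 + -10 = -11
y' = -2 + 7 = 5
Result: (-11, 5)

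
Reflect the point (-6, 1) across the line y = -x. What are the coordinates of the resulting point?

Reflection across line y = -x: (-6, 1) → (-1, 6)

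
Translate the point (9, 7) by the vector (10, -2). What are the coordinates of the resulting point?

Translation by (10, -2) (homogeneous matrix [[1, 0, 10], [0, 1, -2], [0, 0, 1]]):
x' = 9 + 10 = 19
y' = 7 + -2 = 5
Result: (19, 5)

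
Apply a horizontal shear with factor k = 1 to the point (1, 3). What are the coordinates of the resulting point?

Shear matrix for horizontal shear with factor k = 1:
[[1, 1], [0, 1]]
Result: (1, 3) → (4, 3)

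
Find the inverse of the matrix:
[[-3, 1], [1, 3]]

For [[a,b],[c,d]], inverse = (1/det)·[[d,-b],[-c,a]]
det = (-3)(3) - (1)(1) = -9 - 1 = -10
Inverse = (1/-10)·[[3, -1], [-1, -3]]
= [[-3/10, 1/10], [1/10, 3/10]]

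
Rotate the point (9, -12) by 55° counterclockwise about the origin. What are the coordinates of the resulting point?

Rotation matrix for 55°: [[cos 55°, -sin 55°], [sin 55°, cos 55°]] ≈ [[0.573576, -0.819152], [0.819152, 0.573576]]
[[0.573576, -0.819152], [0.819152, 0.573576]] × [9, -12]ᵀ ≈ [14.9920, 0.4895]ᵀ
Result: (14.9920, 0.4895)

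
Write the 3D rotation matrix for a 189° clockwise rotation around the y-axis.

Rotation matrix for clockwise 189° around y-axis:
A clockwise rotation by 189° is a counterclockwise rotation by -189°.
cos(-189°) = -0.9877, sin(-189°) = 0.1564
Result: [[-0.9877, 0, 0.1564], [0, 1, 0], [-0.1564, 0, -0.9877]]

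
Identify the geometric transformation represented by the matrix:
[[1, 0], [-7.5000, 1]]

This matrix represents: vertical shear with factor -7.5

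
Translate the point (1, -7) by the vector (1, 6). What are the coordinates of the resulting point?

Translation by (1, 6) (homogeneous matrix [[1, 0, 1], [0, 1, 6], [0, 0, 1]]):
x' = 1 + 1 = 2
y' = -7 + 6 = -1
Result: (2, -1)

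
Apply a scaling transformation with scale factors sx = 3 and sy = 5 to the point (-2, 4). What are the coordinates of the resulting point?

Scaling matrix:
[[3, 0], [0, 5]]
Result: (-2 × 3, 4 × 5) = (-6, 20)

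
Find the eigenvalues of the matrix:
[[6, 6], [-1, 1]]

Characteristic equation: det(A - λI) = 0
λ² - (trace)λ + (det) = 0
trace = 6 + 1 = 7, det = (6)(1) - (6)(-1) = 12
λ² - (7)λ + (12) = 0
λ = (7 ± √((7)² - 4·(12))) / 2 = (7 ± √1) / 2
Solving: λ = 3, 4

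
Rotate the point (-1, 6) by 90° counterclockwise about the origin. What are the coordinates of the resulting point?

Rotation matrix for 90°: [[cos 90°, -sin 90°], [sin 90°, cos 90°]] = [[0, -1], [1, 0]]
[[0, -1], [1, 0]] × [-1, 6]ᵀ = [-6, -1]ᵀ
Result: (-6, -1)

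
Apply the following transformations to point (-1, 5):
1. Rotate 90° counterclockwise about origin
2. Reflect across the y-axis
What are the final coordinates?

Step 1: Rotate 90° → (-5, -1)
Step 2: Reflect across y-axis → (5, -1)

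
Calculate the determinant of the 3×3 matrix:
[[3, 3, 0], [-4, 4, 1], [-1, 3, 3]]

Expansion along first row:
det = 3·det([[4,1],[3,3]]) - 3·det([[-4,1],[-1,3]]) + 0·det([[-4,4],[-1,3]])
    = 3·(4·3 - 1·3) - 3·(-4·3 - 1·-1) + 0·(-4·3 - 4·-1)
    = 3·9 - 3·-11 + 0·-8
    = 27 + 33 + 0 = 60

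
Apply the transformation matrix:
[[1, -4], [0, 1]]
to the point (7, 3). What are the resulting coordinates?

Matrix multiplication:
[[1, -4], [0, 1]] × [7, 3]ᵀ
= [(1)(7) + (-4)(3), (0)(7) + (1)(3)]ᵀ
= [-5, 3]ᵀ
Result: (-5, 3)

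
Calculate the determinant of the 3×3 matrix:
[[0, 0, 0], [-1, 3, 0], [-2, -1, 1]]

Expansion along first row:
det = 0·det([[3,0],[-1,1]]) - 0·det([[-1,0],[-2,1]]) + 0·det([[-1,3],[-2,-1]])
    = 0·(3·1 - 0·-1) - 0·(-1·1 - 0·-2) + 0·(-1·-1 - 3·-2)
    = 0·3 - 0·-1 + 0·7
    = 0 + 0 + 0 = 0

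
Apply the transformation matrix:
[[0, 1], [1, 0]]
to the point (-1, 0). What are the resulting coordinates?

Matrix multiplication:
[[0, 1], [1, 0]] × [-1, 0]ᵀ
= [(0)(-1) + (1)(0), (1)(-1) + (0)(0)]ᵀ
= [0, -1]ᵀ
Result: (0, -1)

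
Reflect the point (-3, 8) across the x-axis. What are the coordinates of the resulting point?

Reflection across x-axis: (-3, 8) → (-3, -8)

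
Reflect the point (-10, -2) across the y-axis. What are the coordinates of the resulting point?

Reflection across y-axis: (-10, -2) → (10, -2)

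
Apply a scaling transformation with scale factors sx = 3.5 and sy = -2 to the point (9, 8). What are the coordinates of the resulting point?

Scaling matrix:
[[3.50, 0], [0, -2]]
Result: (9 × 3.5, 8 × -2) = (31.5, -16)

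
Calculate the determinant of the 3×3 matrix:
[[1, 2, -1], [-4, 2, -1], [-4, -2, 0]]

Expansion along first row:
det = 1·det([[2,-1],[-2,0]]) - 2·det([[-4,-1],[-4,0]]) + -1·det([[-4,2],[-4,-2]])
    = 1·(2·0 - -1·-2) - 2·(-4·0 - -1·-4) + -1·(-4·-2 - 2·-4)
    = 1·-2 - 2·-4 + -1·16
    = -2 + 8 + -16 = -10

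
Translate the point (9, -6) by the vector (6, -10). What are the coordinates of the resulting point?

Translation by (6, -10) (homogeneous matrix [[1, 0, 6], [0, 1, -10], [0, 0, 1]]):
x' = 9 + 6 = 15
y' = -6 + -10 = -16
Result: (15, -16)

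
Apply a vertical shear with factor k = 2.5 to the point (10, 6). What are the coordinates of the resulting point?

Shear matrix for vertical shear with factor k = 2.5:
[[1, 0], [2.50, 1]]
Result: (10, 6) → (10, 31)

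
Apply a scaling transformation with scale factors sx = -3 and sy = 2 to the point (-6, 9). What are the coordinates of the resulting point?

Scaling matrix:
[[-3, 0], [0, 2]]
Result: (-6 × -3, 9 × 2) = (18, 18)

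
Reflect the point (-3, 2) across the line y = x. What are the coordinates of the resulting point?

Reflection across line y = x: (-3, 2) → (2, -3)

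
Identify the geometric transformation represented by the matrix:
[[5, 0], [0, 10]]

This matrix represents: non-uniform scaling by sx = 5, sy = 10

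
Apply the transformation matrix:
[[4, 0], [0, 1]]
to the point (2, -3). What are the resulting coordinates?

Matrix multiplication:
[[4, 0], [0, 1]] × [2, -3]ᵀ
= [(4)(2) + (0)(-3), (0)(2) + (1)(-3)]ᵀ
= [8, -3]ᵀ
Result: (8, -3)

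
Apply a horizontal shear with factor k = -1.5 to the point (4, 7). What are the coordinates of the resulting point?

Shear matrix for horizontal shear with factor k = -1.5:
[[1, -1.50], [0, 1]]
Result: (4, 7) → (-6.5, 7)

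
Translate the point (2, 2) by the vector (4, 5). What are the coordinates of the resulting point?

Translation by (4, 5) (homogeneous matrix [[1, 0, 4], [0, 1, 5], [0, 0, 1]]):
x' = 2 + 4 = 6
y' = 2 + 5 = 7
Result: (6, 7)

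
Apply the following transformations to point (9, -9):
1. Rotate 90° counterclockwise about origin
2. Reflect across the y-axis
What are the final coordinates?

Step 1: Rotate 90° → (9, 9)
Step 2: Reflect across y-axis → (-9, 9)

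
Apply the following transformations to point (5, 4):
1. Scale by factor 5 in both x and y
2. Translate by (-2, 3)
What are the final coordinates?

Step 1: Scale (5, 4) by 5 → (25, 20)
Step 2: Translate by (-2, 3) → (23, 23)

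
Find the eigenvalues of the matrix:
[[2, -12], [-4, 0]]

Characteristic equation: det(A - λI) = 0
λ² - (trace)λ + (det) = 0
trace = 2 + 0 = 2, det = (2)(0) - (-12)(-4) = -48
λ² - (2)λ + (-48) = 0
λ = (2 ± √((2)² - 4·(-48))) / 2 = (2 ± √196) / 2
Solving: λ = -6, 8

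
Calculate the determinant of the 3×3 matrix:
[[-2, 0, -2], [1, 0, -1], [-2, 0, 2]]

Expansion along first row:
det = -2·det([[0,-1],[0,2]]) - 0·det([[1,-1],[-2,2]]) + -2·det([[1,0],[-2,0]])
    = -2·(0·2 - -1·0) - 0·(1·2 - -1·-2) + -2·(1·0 - 0·-2)
    = -2·0 - 0·0 + -2·0
    = 0 + 0 + 0 = 0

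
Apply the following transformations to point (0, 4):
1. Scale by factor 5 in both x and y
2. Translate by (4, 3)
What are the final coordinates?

Step 1: Scale (0, 4) by 5 → (0, 20)
Step 2: Translate by (4, 3) → (4, 23)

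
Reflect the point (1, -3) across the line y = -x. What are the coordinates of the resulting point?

Reflection across line y = -x: (1, -3) → (3, -1)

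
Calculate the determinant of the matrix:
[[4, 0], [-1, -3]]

For a 2×2 matrix [[a, b], [c, d]], det = ad - bc
det = (4)(-3) - (0)(-1) = -12 - 0 = -12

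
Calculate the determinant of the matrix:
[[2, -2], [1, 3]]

For a 2×2 matrix [[a, b], [c, d]], det = ad - bc
det = (2)(3) - (-2)(1) = 6 - -2 = 8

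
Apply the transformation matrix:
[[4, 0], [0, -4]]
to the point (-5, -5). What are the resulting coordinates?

Matrix multiplication:
[[4, 0], [0, -4]] × [-5, -5]ᵀ
= [(4)(-5) + (0)(-5), (0)(-5) + (-4)(-5)]ᵀ
= [-20, 20]ᵀ
Result: (-20, 20)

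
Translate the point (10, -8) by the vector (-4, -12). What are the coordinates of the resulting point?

Translation by (-4, -12) (homogeneous matrix [[1, 0, -4], [0, 1, -12], [0, 0, 1]]):
x' = 10 + -4 = 6
y' = -8 + -12 = -20
Result: (6, -20)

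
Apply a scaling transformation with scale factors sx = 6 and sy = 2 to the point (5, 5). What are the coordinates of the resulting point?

Scaling matrix:
[[6, 0], [0, 2]]
Result: (5 × 6, 5 × 2) = (30, 10)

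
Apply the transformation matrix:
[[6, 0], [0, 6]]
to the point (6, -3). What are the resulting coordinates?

Matrix multiplication:
[[6, 0], [0, 6]] × [6, -3]ᵀ
= [(6)(6) + (0)(-3), (0)(6) + (6)(-3)]ᵀ
= [36, -18]ᵀ
Result: (36, -18)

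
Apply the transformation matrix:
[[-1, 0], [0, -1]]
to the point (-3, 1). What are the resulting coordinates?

Matrix multiplication:
[[-1, 0], [0, -1]] × [-3, 1]ᵀ
= [(-1)(-3) + (0)(1), (0)(-3) + (-1)(1)]ᵀ
= [3, -1]ᵀ
Result: (3, -1)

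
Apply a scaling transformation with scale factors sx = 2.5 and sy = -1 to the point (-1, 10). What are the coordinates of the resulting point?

Scaling matrix:
[[2.50, 0], [0, -1]]
Result: (-1 × 2.5, 10 × -1) = (-2.5, -10)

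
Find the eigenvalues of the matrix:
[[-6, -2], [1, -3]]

Characteristic equation: det(A - λI) = 0
λ² - (trace)λ + (det) = 0
trace = -6 + -3 = -9, det = (-6)(-3) - (-2)(1) = 20
λ² - (-9)λ + (20) = 0
λ = (-9 ± √((-9)² - 4·(20))) / 2 = (-9 ± √1) / 2
Solving: λ = -5, -4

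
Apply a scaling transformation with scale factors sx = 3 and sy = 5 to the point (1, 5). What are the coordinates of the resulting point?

Scaling matrix:
[[3, 0], [0, 5]]
Result: (1 × 3, 5 × 5) = (3, 25)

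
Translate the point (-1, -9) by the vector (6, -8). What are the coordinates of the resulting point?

Translation by (6, -8) (homogeneous matrix [[1, 0, 6], [0, 1, -8], [0, 0, 1]]):
x' = -1 + 6 = 5
y' = -9 + -8 = -17
Result: (5, -17)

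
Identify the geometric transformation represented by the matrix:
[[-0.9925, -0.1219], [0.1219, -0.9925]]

This matrix represents: rotation by 173° counterclockwise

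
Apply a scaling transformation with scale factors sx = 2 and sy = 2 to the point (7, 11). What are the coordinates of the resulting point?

Scaling matrix:
[[2, 0], [0, 2]]
Result: (7 × 2, 11 × 2) = (14, 22)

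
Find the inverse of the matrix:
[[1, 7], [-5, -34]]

For [[a,b],[c,d]], inverse = (1/det)·[[d,-b],[-c,a]]
det = (1)(-34) - (7)(-5) = -34 - -35 = 1
Inverse = [[-34, -7], [5, 1]]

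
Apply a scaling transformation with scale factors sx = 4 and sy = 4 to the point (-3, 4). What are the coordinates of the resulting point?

Scaling matrix:
[[4, 0], [0, 4]]
Result: (-3 × 4, 4 × 4) = (-12, 16)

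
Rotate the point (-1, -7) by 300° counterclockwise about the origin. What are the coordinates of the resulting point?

Rotation matrix for 300°: [[cos 300°, -sin 300°], [sin 300°, cos 300°]] ≈ [[0.500000, 0.866025], [-0.866025, 0.500000]]
[[0.500000, 0.866025], [-0.866025, 0.500000]] × [-1, -7]ᵀ ≈ [-6.5622, -2.6340]ᵀ
Result: (-6.5622, -2.6340)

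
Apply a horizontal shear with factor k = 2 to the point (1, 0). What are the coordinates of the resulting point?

Shear matrix for horizontal shear with factor k = 2:
[[1, 2], [0, 1]]
Result: (1, 0) → (1, 0)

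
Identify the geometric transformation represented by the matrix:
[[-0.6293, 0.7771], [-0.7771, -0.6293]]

This matrix represents: rotation by 231° counterclockwise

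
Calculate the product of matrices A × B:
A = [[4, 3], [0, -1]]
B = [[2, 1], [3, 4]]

Matrix multiplication:
C[0][0] = 4×2 + 3×3 = 17
C[0][1] = 4×1 + 3×4 = 16
C[1][0] = 0×2 + -1×3 = -3
C[1][1] = 0×1 + -1×4 = -4
Result: [[17, 16], [-3, -4]]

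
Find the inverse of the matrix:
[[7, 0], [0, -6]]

For [[a,b],[c,d]], inverse = (1/det)·[[d,-b],[-c,a]]
det = (7)(-6) - (0)(0) = -42 - 0 = -42
Inverse = (1/-42)·[[-6, 0], [0, 7]]
= [[1/7, 0], [0, -1/6]]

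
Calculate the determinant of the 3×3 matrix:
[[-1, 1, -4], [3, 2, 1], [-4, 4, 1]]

Expansion along first row:
det = -1·det([[2,1],[4,1]]) - 1·det([[3,1],[-4,1]]) + -4·det([[3,2],[-4,4]])
    = -1·(2·1 - 1·4) - 1·(3·1 - 1·-4) + -4·(3·4 - 2·-4)
    = -1·-2 - 1·7 + -4·20
    = 2 + -7 + -80 = -85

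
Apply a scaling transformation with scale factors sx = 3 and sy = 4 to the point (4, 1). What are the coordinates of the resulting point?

Scaling matrix:
[[3, 0], [0, 4]]
Result: (4 × 3, 1 × 4) = (12, 4)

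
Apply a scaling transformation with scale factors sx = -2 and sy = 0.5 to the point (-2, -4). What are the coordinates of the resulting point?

Scaling matrix:
[[-2, 0], [0, 0.50]]
Result: (-2 × -2, -4 × 0.5) = (4, -2)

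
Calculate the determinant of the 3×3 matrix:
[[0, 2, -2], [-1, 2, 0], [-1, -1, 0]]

Expansion along first row:
det = 0·det([[2,0],[-1,0]]) - 2·det([[-1,0],[-1,0]]) + -2·det([[-1,2],[-1,-1]])
    = 0·(2·0 - 0·-1) - 2·(-1·0 - 0·-1) + -2·(-1·-1 - 2·-1)
    = 0·0 - 2·0 + -2·3
    = 0 + 0 + -6 = -6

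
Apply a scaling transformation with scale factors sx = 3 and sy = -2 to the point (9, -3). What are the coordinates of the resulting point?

Scaling matrix:
[[3, 0], [0, -2]]
Result: (9 × 3, -3 × -2) = (27, 6)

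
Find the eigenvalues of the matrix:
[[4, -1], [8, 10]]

Characteristic equation: det(A - λI) = 0
λ² - (trace)λ + (det) = 0
trace = 4 + 10 = 14, det = (4)(10) - (-1)(8) = 48
λ² - (14)λ + (48) = 0
λ = (14 ± √((14)² - 4·(48))) / 2 = (14 ± √4) / 2
Solving: λ = 6, 8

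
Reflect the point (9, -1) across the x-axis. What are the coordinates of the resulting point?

Reflection across x-axis: (9, -1) → (9, 1)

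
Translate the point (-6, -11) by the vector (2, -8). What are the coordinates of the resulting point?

Translation by (2, -8) (homogeneous matrix [[1, 0, 2], [0, 1, -8], [0, 0, 1]]):
x' = -6 + 2 = -4
y' = -11 + -8 = -19
Result: (-4, -19)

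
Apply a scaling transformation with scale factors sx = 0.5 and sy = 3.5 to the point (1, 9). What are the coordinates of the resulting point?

Scaling matrix:
[[0.50, 0], [0, 3.50]]
Result: (1 × 0.5, 9 × 3.5) = (0.5, 31.5)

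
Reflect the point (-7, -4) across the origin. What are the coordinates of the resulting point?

Reflection across origin: (-7, -4) → (7, 4)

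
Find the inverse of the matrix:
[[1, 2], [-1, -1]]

For [[a,b],[c,d]], inverse = (1/det)·[[d,-b],[-c,a]]
det = (1)(-1) - (2)(-1) = -1 - -2 = 1
Inverse = [[-1, -2], [1, 1]]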